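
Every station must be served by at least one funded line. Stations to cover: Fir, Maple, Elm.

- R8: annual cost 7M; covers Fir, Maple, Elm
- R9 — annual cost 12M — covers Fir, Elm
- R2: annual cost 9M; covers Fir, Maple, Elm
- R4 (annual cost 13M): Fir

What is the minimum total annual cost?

7

This is an integer covering problem.
R8 alone covers Fir, Maple, Elm — every station.
Total annual cost: 7.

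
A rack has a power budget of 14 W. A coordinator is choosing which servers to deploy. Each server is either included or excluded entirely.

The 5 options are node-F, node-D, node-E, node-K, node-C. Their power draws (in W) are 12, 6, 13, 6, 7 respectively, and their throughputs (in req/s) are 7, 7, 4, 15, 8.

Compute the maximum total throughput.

23

Allowing fractional choices, the relaxed optimum would be about 24.3, but servers are indivisible.
node-K + node-C: power draw 6 + 7 = 13 ≤ 14, throughput 15 + 8 = 23.
node-D + node-K: power draw 6 + 6 = 12 ≤ 14, throughput 7 + 15 = 22.
Best is node-K and node-C with total throughput 23.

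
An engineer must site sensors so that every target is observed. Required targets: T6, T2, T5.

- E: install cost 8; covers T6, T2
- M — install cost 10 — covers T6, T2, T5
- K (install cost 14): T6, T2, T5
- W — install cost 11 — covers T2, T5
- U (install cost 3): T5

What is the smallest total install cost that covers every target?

10

The greedy cost-per-new-target heuristic would pick U and E for 11, but a cheaper cover exists.
M alone covers T6, T2, T5 — every target.
Total install cost: 10.
No cover costs less than 10.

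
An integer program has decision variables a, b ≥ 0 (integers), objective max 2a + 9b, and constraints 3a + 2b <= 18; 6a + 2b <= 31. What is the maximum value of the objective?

81

(a,b)=(0,9): 3·0+2·9=18≤18, 6·0+2·9=18≤31, objective 81.
(a,b)=(0,8): 3·0+2·8=16≤18, 6·0+2·8=16≤31, objective 72.
The best lattice point is (0,9), giving 81.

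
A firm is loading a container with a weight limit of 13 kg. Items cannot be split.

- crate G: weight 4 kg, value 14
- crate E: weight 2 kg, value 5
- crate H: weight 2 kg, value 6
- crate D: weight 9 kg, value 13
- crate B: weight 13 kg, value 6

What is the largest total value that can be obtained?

Allowing fractional choices, the relaxed optimum would be about 32.2, but items are indivisible.
crate E + crate H + crate D: weight 2 + 2 + 9 = 13 ≤ 13, value 5 + 6 + 13 = 24.
crate G + crate D: weight 4 + 9 = 13 ≤ 13, value 14 + 13 = 27.
crate G + crate E + crate H: weight 4 + 2 + 2 = 8 ≤ 13, value 14 + 5 + 6 = 25.
Best is crate G and crate D with total value 27.

27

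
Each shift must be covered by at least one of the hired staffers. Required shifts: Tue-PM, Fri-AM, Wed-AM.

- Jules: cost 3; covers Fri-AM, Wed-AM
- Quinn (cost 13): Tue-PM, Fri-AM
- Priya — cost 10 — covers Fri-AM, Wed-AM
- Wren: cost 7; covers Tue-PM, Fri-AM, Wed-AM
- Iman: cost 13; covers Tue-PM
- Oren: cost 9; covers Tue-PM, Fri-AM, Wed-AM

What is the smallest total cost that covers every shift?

7

The greedy cost-per-new-shift heuristic would pick Jules and Wren for 10, but a cheaper cover exists.
Wren alone covers Tue-PM, Fri-AM, Wed-AM — every shift.
Total cost: 7.
No cover costs less than 7.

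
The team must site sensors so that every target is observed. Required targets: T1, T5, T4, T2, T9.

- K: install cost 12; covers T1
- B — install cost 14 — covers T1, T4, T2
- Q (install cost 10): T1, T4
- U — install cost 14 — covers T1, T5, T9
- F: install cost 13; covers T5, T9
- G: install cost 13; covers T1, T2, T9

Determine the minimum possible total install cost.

This is a weighted set-cover instance.
The greedy cost-per-new-target heuristic would pick G, Q, and F for 36, but a cheaper cover exists.
Choose B and F: together they cover T1, T5, T4, T2, T9 — every target.
Total install cost: 14 + 13 = 27.
No cover costs less than 27.

27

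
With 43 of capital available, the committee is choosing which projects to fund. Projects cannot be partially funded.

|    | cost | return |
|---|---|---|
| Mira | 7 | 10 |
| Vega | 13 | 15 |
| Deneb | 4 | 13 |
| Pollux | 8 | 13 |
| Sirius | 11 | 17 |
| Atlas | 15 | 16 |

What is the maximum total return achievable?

68

Mira + Vega + Deneb + Pollux + Sirius: cost 7 + 13 + 4 + 8 + 11 = 43 ≤ 43, return 10 + 15 + 13 + 13 + 17 = 68.
Vega + Deneb + Sirius + Atlas: cost 13 + 4 + 11 + 15 = 43 ≤ 43, return 15 + 13 + 17 + 16 = 61.
Deneb + Pollux + Sirius + Atlas: cost 4 + 8 + 11 + 15 = 38 ≤ 43, return 13 + 13 + 17 + 16 = 59.
Best is Mira, Vega, Deneb, Pollux, and Sirius with total return 68.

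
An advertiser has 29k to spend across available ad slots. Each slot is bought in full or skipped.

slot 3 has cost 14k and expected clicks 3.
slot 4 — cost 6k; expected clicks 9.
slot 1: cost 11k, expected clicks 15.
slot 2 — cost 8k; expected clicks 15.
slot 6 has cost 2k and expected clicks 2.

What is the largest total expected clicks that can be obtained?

slot 4 + slot 1 + slot 2: cost 6 + 11 + 8 = 25 ≤ 29, expected clicks 9 + 15 + 15 = 39.
slot 1 + slot 2 + slot 6: cost 11 + 8 + 2 = 21 ≤ 29, expected clicks 15 + 15 + 2 = 32.
slot 4 + slot 1 + slot 2 + slot 6: cost 6 + 11 + 8 + 2 = 27 ≤ 29, expected clicks 9 + 15 + 15 + 2 = 41.
Best is slot 4, slot 1, slot 2, and slot 6 with total expected clicks 41.

41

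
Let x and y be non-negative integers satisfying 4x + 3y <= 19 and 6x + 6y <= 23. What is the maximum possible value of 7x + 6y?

(x,y)=(3,0): 4·3+3·0=12≤19, 6·3+6·0=18≤23, objective 21.
(x,y)=(2,1): 4·2+3·1=11≤19, 6·2+6·1=18≤23, objective 20.
(x,y)=(2,0): 4·2+3·0=8≤19, 6·2+6·0=12≤23, objective 14.
Maximum is 21 at (x,y)=(3,0).

21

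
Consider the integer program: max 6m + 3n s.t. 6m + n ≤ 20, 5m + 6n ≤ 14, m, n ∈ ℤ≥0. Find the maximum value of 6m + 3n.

12

Relaxing integrality, the LP optimum is 16.80 at (m,n) = (2.8, 0), which is not an integer point.
(m,n)=(2,0): 6·2+1·0=12≤20, 5·2+6·0=10≤14, objective 12.
(m,n)=(1,1): 6·1+1·1=7≤20, 5·1+6·1=11≤14, objective 9.
(m,n)=(1,0): 6·1+1·0=6≤20, 5·1+6·0=5≤14, objective 6.
The best lattice point is (2,0), giving 12.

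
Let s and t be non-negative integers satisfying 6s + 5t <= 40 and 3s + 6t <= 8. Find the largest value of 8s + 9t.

The continuous relaxation peaks at (2.67, 0) with value 21.33; rounding to a feasible lattice point costs some objective.
(s,t)=(2,0): 6·2+5·0=12≤40, 3·2+6·0=6≤8, objective 16.
(s,t)=(1,0): 6·1+5·0=6≤40, 3·1+6·0=3≤8, objective 8.
The best lattice point is (2,0), giving 16.

16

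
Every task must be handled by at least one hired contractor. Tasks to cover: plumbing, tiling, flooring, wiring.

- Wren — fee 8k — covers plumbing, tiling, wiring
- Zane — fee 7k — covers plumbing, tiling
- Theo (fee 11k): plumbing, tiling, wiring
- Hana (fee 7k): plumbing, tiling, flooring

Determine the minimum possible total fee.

Choose Wren and Hana: together they cover plumbing, tiling, flooring, wiring — every task.
Total fee: 8 + 7 = 15.
No cover costs less than 15.

15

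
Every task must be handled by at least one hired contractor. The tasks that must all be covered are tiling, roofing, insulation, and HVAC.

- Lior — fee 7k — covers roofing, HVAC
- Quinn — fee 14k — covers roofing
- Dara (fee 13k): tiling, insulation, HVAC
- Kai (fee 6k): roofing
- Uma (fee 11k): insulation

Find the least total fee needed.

19

This is an integer covering problem.
The greedy cost-per-new-task heuristic would pick Lior and Dara for 20, but a cheaper cover exists.
Choose Dara and Kai: together they cover tiling, roofing, insulation, HVAC — every task.
Total fee: 13 + 6 = 19.
No cover costs less than 19.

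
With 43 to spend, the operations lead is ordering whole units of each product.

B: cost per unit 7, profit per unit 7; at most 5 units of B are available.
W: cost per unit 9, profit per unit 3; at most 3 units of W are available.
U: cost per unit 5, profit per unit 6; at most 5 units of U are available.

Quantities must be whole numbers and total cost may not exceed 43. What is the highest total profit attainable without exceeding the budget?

46

This is a bounded integer knapsack.
Take 4×B and 3×U: cost 43 ≤ 43, profit 4·7 + 3·6 = 46.
No other integer combination yields more.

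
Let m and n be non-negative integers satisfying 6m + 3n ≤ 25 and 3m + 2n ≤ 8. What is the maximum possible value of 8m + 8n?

(m,n)=(0,4): 6·0+3·4=12≤25, 3·0+2·4=8≤8, objective 32.
(m,n)=(0,3): 6·0+3·3=9≤25, 3·0+2·3=6≤8, objective 24.
The best lattice point is (0,4), giving 32.

32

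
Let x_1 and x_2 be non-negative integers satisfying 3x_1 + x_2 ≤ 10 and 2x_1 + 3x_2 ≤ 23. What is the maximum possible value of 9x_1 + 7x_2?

58

(x_1,x_2)=(1,7): 3·1+1·7=10≤10, 2·1+3·7=23≤23, objective 58.
(x_1,x_2)=(1,6): 3·1+1·6=9≤10, 2·1+3·6=20≤23, objective 51.
No feasible integer point exceeds 58.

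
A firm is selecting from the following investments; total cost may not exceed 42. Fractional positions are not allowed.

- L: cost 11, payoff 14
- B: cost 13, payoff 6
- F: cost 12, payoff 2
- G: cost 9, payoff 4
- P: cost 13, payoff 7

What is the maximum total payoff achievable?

27

L + G + P: cost 11 + 9 + 13 = 33 ≤ 42, payoff 14 + 4 + 7 = 25.
L + B + G: cost 11 + 13 + 9 = 33 ≤ 42, payoff 14 + 6 + 4 = 24.
L + B + P: cost 11 + 13 + 13 = 37 ≤ 42, payoff 14 + 6 + 7 = 27.
Best is L, B, and P with total payoff 27.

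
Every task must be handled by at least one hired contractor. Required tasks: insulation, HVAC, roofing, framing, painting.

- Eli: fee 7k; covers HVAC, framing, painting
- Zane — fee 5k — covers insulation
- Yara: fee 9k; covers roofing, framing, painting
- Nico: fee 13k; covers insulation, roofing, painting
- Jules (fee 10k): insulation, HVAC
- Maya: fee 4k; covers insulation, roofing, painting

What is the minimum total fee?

11

This is an integer covering problem.
Choose Eli and Maya: together they cover insulation, HVAC, roofing, framing, painting — every task.
Total fee: 7 + 4 = 11.
No cover costs less than 11.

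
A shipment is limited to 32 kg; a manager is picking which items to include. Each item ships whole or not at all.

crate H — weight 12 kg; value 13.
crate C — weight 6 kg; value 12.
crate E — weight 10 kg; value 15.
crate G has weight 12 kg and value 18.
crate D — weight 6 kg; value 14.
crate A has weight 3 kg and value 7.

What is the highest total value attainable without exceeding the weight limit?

54

crate C + crate E + crate G + crate A: weight 6 + 10 + 12 + 3 = 31 ≤ 32, value 12 + 15 + 18 + 7 = 52.
crate E + crate G + crate D + crate A: weight 10 + 12 + 6 + 3 = 31 ≤ 32, value 15 + 18 + 14 + 7 = 54.
crate C + crate G + crate D + crate A: weight 6 + 12 + 6 + 3 = 27 ≤ 32, value 12 + 18 + 14 + 7 = 51.
Best is crate E, crate G, crate D, and crate A with total value 54.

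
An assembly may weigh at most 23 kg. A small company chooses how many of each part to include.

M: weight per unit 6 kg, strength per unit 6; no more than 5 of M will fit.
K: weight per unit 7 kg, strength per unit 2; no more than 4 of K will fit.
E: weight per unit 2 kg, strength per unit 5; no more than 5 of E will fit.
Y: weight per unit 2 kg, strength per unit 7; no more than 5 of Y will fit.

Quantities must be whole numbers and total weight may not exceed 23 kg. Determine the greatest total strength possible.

5×E and 5×Y: weight 20 ≤ 23, strength 5·5 + 5·7 = 60.
1×M, 3×E, and 5×Y: weight 22 ≤ 23, strength 1·6 + 3·5 + 5·7 = 56.
Best is 60.

60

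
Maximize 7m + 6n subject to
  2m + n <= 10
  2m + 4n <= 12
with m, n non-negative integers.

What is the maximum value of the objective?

35

(m,n)=(5,0): 2·5+1·0=10≤10, 2·5+4·0=10≤12, objective 35.
(m,n)=(4,1): 2·4+1·1=9≤10, 2·4+4·1=12≤12, objective 34.
(m,n)=(4,0): 2·4+1·0=8≤10, 2·4+4·0=8≤12, objective 28.
Maximum is 35 at (m,n)=(5,0).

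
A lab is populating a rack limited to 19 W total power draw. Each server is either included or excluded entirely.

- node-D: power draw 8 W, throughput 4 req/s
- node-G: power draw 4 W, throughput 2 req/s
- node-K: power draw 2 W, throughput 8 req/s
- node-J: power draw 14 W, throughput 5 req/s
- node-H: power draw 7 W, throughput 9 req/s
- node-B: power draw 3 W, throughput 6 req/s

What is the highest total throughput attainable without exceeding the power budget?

Treat it as a binary knapsack problem.
Take node-G, node-K, node-H, and node-B: power draw 4 + 2 + 7 + 3 = 16 ≤ 19, throughput 2 + 8 + 9 + 6 = 25.
No other feasible combination does better.

25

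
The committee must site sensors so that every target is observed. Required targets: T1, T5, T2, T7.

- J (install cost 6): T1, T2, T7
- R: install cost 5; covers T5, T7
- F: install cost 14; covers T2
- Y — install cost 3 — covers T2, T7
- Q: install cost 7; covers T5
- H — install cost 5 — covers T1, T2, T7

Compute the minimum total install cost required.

10

This is an integer covering problem.
The greedy cost-per-new-target heuristic would pick Y, R, and H for 13, but a cheaper cover exists.
Choose R and H: together they cover T1, T5, T2, T7 — every target.
Total install cost: 5 + 5 = 10.
No cover costs less than 10.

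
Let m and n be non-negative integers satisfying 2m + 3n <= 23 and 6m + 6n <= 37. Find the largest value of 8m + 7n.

48

(m,n)=(6,0) is feasible, giving 48.
(m,n)=(5,1) is feasible, giving 47.
(m,n)=(5,0) is feasible, giving 40.
Maximum is 48 at (m,n)=(6,0).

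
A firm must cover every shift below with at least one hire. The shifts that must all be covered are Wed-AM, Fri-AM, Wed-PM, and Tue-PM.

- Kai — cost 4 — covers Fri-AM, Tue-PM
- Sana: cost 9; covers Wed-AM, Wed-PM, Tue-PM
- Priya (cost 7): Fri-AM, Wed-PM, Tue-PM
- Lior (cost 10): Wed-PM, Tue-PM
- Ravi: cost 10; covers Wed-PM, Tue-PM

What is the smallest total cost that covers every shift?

13

This is an integer covering problem.
Choose Kai and Sana: together they cover Wed-AM, Fri-AM, Wed-PM, Tue-PM — every shift.
Total cost: 4 + 9 = 13.
No cover costs less than 13.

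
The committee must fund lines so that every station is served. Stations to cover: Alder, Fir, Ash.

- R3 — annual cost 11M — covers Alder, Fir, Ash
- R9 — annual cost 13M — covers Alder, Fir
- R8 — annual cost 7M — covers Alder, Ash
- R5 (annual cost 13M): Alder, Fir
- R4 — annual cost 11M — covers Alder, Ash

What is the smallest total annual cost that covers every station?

11

R3 alone covers Alder, Fir, Ash — every station.
Total annual cost: 11.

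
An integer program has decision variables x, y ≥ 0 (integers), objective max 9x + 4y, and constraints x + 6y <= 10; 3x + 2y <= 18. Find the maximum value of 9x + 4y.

54

(x,y)=(6,0): 1·6+6·0=6≤10, 3·6+2·0=18≤18, objective 54.
(x,y)=(5,0): 1·5+6·0=5≤10, 3·5+2·0=15≤18, objective 45.
Maximum is 54 at (x,y)=(6,0).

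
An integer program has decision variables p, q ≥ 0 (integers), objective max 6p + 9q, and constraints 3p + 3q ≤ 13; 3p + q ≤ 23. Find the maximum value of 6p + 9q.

The continuous relaxation peaks at (0, 4.33) with value 39.00; rounding to a feasible lattice point costs some objective.
(p,q)=(0,4): 3·0+3·4=12≤13, 3·0+1·4=4≤23, objective 36.
(p,q)=(1,3): 3·1+3·3=12≤13, 3·1+1·3=6≤23, objective 33.
The best lattice point is (0,4), giving 36.

36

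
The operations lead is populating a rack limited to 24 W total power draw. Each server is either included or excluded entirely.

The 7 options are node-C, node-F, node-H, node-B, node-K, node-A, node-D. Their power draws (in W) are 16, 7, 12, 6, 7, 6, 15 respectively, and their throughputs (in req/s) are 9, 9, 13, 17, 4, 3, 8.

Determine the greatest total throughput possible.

node-H + node-B: power draw 12 + 6 = 18 ≤ 24, throughput 13 + 17 = 30.
node-H + node-B + node-A: power draw 12 + 6 + 6 = 24 ≤ 24, throughput 13 + 17 + 3 = 33.
Best is node-H, node-B, and node-A with total throughput 33.

33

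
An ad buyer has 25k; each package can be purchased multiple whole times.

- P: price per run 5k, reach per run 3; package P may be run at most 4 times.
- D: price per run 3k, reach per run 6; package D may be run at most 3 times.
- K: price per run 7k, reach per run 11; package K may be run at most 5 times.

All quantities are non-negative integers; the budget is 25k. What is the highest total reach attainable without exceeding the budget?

40

D has the best ratio (6/3); taking only D gives at most 3×6 = 18 (stopped by the supply cap of 3).
Mixing does better — 3×D and 2×K: price 23 ≤ 25, reach 3·6 + 2·11 = 40.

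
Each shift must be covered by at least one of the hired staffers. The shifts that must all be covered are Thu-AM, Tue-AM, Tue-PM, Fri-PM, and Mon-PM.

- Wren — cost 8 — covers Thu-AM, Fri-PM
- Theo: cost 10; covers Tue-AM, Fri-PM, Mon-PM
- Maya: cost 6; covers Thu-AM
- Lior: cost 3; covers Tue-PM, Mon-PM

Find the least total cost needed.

The greedy cost-per-new-shift heuristic would pick Lior, Wren, and Theo for 21, but a cheaper cover exists.
Choose Theo, Maya, and Lior: together they cover Thu-AM, Tue-AM, Tue-PM, Fri-PM, Mon-PM — every shift.
Total cost: 10 + 6 + 3 = 19.
No cover costs less than 19.

19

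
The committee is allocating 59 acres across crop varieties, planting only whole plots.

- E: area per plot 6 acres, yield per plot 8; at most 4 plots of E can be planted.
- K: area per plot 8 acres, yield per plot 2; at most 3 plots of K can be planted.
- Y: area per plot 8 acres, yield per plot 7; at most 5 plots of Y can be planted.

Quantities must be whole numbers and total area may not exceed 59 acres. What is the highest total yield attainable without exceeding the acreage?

E has the best ratio (8/6); taking only E gives at most 4×8 = 32 (stopped by the supply cap of 4).
Mixing does better — 4×E and 4×Y: area 56 ≤ 59, yield 4·8 + 4·7 = 60.

60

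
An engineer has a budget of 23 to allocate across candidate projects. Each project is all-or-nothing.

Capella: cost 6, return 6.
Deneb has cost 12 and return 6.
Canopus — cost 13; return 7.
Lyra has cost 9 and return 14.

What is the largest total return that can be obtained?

21

Allowing fractional choices, the relaxed optimum would be about 24.3, but projects are indivisible.
Capella + Lyra: cost 6 + 9 = 15 ≤ 23, return 6 + 14 = 20.
Canopus + Lyra: cost 13 + 9 = 22 ≤ 23, return 7 + 14 = 21.
Best is Canopus and Lyra with total return 21.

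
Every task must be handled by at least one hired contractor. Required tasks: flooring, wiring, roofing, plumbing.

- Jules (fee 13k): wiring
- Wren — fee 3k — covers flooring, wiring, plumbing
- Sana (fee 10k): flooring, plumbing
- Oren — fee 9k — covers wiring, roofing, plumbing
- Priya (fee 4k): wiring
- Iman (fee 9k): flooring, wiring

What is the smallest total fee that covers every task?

Choose Wren and Oren: together they cover flooring, wiring, roofing, plumbing — every task.
Total fee: 3 + 9 = 12.
No cover costs less than 12.

12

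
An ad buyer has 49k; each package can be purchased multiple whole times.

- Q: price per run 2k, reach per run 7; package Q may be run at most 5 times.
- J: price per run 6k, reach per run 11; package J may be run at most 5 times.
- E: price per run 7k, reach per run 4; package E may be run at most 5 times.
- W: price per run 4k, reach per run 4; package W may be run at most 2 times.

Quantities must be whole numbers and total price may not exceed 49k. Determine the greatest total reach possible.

This is a bounded integer knapsack.
Take 5×Q, 5×J, and 2×W: price 48 ≤ 49, reach 5·7 + 5·11 + 2·4 = 98.
Q has the best ratio (7/2) and is taken to its limit of 5; remaining capacity is filled optimally with the others.

98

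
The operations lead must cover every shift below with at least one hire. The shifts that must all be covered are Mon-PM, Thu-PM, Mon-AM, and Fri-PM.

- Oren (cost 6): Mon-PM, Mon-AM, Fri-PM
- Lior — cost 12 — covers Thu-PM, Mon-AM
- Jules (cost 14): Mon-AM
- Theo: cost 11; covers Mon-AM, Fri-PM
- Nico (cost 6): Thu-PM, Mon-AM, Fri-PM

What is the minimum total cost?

12

This is a weighted set-cover instance.
Choose Oren and Nico: together they cover Mon-PM, Thu-PM, Mon-AM, Fri-PM — every shift.
Total cost: 6 + 6 = 12.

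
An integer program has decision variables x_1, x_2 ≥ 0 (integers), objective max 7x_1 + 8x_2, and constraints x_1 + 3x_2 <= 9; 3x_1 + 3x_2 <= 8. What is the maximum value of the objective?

16

(x_1,x_2)=(0,2): 1·0+3·2=6≤9, 3·0+3·2=6≤8, objective 16.
(x_1,x_2)=(1,1): 1·1+3·1=4≤9, 3·1+3·1=6≤8, objective 15.
(x_1,x_2)=(0,1): 1·0+3·1=3≤9, 3·0+3·1=3≤8, objective 8.
No feasible integer point exceeds 16.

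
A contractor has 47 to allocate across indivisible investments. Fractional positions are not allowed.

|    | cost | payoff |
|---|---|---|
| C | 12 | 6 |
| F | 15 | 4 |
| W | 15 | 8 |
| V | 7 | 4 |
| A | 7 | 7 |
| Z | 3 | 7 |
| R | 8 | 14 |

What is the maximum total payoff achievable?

Take C, W, A, Z, and R: cost 12 + 15 + 7 + 3 + 8 = 45 ≤ 47, payoff 6 + 8 + 7 + 7 + 14 = 42.
No other feasible combination does better.

42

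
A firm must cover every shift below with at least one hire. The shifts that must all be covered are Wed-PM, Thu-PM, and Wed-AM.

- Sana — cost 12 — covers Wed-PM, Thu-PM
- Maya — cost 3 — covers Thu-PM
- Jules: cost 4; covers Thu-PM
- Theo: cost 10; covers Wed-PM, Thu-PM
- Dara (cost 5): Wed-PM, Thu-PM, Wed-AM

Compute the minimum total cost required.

5

Dara alone covers Wed-PM, Thu-PM, Wed-AM — every shift.
Total cost: 5.
No cover costs less than 5.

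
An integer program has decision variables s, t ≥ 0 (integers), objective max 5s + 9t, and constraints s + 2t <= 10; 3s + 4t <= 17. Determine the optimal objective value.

Relaxing integrality, the LP optimum is 38.25 at (s,t) = (0, 4.25), which is not an integer point.
(s,t)=(0,4): 1·0+2·4=8≤10, 3·0+4·4=16≤17, objective 36.
(s,t)=(1,3): 1·1+2·3=7≤10, 3·1+4·3=15≤17, objective 32.
Maximum is 36 at (s,t)=(0,4).

36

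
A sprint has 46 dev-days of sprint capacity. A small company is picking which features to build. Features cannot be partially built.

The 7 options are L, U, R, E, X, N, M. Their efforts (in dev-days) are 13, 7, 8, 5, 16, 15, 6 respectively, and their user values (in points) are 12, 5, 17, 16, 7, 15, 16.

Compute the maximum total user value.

69

Allowing fractional choices, the relaxed optimum would be about 75.1, but features are indivisible.
L + U + R + E + M: effort 13 + 7 + 8 + 5 + 6 = 39 ≤ 46, user value 12 + 5 + 17 + 16 + 16 = 66.
R + E + N + M: effort 8 + 5 + 15 + 6 = 34 ≤ 46, user value 17 + 16 + 15 + 16 = 64.
U + R + E + N + M: effort 7 + 8 + 5 + 15 + 6 = 41 ≤ 46, user value 5 + 17 + 16 + 15 + 16 = 69.
Best is U, R, E, N, and M with total user value 69.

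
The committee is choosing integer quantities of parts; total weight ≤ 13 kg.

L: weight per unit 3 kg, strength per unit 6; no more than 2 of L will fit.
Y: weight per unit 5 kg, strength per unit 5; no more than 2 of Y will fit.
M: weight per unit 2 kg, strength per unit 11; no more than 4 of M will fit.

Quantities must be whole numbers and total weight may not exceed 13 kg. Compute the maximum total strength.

50

M has the best ratio (11/2); taking only M gives at most 4×11 = 44 (stopped by the supply cap of 4).
Mixing does better — 1×L and 4×M: weight 11 ≤ 13, strength 1·6 + 4·11 = 50.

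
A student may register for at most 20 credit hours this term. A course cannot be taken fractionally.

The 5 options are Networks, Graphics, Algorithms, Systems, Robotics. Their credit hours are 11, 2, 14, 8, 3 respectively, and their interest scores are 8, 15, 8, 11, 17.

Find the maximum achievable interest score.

This is an integer program with binary decision variables.
Graphics + Systems + Robotics: credit hours 2 + 8 + 3 = 13 ≤ 20, interest score 15 + 11 + 17 = 43.
Networks + Graphics + Robotics: credit hours 11 + 2 + 3 = 16 ≤ 20, interest score 8 + 15 + 17 = 40.
Graphics + Algorithms + Robotics: credit hours 2 + 14 + 3 = 19 ≤ 20, interest score 15 + 8 + 17 = 40.
Best is Graphics, Systems, and Robotics with total interest score 43.

43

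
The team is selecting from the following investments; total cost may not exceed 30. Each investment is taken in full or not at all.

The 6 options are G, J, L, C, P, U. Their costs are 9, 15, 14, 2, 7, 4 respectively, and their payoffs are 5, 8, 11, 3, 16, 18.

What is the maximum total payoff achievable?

This is a 0-1 knapsack instance.
Take L, C, P, and U: cost 14 + 2 + 7 + 4 = 27 ≤ 30, payoff 11 + 3 + 16 + 18 = 48.
No other feasible combination does better.

48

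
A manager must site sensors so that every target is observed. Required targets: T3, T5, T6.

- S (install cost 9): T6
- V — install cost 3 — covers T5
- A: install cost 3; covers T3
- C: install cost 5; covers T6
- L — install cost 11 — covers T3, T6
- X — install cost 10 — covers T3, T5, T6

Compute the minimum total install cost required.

This is an integer covering problem.
The greedy cost-per-new-target heuristic would pick V, A, and C for 11, but a cheaper cover exists.
X alone covers T3, T5, T6 — every target.
Total install cost: 10.
No cover costs less than 10.

10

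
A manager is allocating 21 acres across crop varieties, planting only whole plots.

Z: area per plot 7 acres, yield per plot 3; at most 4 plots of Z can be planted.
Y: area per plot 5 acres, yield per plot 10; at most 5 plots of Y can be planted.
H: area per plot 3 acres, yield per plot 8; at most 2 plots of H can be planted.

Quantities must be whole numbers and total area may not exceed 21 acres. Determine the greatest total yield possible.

46

Take 3×Y and 2×H: area 21 ≤ 21, yield 3·10 + 2·8 = 46.
H has the best ratio (8/3) and is taken to its limit of 2; remaining capacity is filled optimally with the others.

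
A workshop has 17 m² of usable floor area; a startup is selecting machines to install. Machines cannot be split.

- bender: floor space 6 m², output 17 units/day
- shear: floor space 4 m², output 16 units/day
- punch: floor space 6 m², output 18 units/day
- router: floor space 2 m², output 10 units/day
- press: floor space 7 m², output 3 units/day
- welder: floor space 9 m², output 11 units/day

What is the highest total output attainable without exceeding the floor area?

Take bender, shear, and punch: floor space 6 + 4 + 6 = 16 ≤ 17, output 17 + 16 + 18 = 51.
No other feasible combination does better.

51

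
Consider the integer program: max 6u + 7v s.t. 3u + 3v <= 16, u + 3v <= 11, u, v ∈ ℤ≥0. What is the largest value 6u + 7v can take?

The continuous relaxation peaks at (2.5, 2.83) with value 34.83; rounding to a feasible lattice point costs some objective.
(u,v)=(2,3): 3·2+3·3=15≤16, 1·2+3·3=11≤11, objective 33.
(u,v)=(3,2): 3·3+3·2=15≤16, 1·3+3·2=9≤11, objective 32.
(u,v)=(1,3): 3·1+3·3=12≤16, 1·1+3·3=10≤11, objective 27.
The best lattice point is (2,3), giving 33.

33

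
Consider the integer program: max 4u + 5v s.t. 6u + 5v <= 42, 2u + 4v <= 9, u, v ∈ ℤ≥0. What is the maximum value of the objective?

The continuous relaxation peaks at (4.5, 0) with value 18.00; rounding to a feasible lattice point costs some objective.
(u,v)=(4,0): 6·4+5·0=24≤42, 2·4+4·0=8≤9, objective 16.
(u,v)=(3,0): 6·3+5·0=18≤42, 2·3+4·0=6≤9, objective 12.
Maximum is 16 at (u,v)=(4,0).

16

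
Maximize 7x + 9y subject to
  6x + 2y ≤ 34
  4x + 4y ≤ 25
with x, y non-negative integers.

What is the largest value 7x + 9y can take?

The continuous relaxation peaks at (0, 6.25) with value 56.25; rounding to a feasible lattice point costs some objective.
(x,y)=(0,6): 6·0+2·6=12≤34, 4·0+4·6=24≤25, objective 54.
(x,y)=(1,5): 6·1+2·5=16≤34, 4·1+4·5=24≤25, objective 52.
(x,y)=(0,5): 6·0+2·5=10≤34, 4·0+4·5=20≤25, objective 45.
Maximum is 54 at (x,y)=(0,6).

54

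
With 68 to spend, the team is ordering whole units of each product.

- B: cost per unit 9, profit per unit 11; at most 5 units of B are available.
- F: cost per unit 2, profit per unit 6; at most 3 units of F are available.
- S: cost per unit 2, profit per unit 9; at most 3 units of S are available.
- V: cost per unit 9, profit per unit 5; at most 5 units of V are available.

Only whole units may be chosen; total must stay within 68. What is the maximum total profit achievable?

105

Take 5×B, 3×F, 3×S, and 1×V: cost 66 ≤ 68, profit 5·11 + 3·6 + 3·9 + 1·5 = 105.
S has the best ratio (9/2) and is taken to its limit of 3; remaining capacity is filled optimally with the others.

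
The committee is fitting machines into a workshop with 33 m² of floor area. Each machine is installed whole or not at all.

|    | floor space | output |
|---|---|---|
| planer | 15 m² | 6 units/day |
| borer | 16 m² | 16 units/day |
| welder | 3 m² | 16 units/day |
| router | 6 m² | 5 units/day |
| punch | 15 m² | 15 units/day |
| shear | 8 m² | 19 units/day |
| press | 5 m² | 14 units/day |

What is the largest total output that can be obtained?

65

welder + punch + shear + press: floor space 3 + 15 + 8 + 5 = 31 ≤ 33, output 16 + 15 + 19 + 14 = 64.
borer + welder + shear + press: floor space 16 + 3 + 8 + 5 = 32 ≤ 33, output 16 + 16 + 19 + 14 = 65.
borer + welder + router + shear: floor space 16 + 3 + 6 + 8 = 33 ≤ 33, output 16 + 16 + 5 + 19 = 56.
Best is borer, welder, shear, and press with total output 65.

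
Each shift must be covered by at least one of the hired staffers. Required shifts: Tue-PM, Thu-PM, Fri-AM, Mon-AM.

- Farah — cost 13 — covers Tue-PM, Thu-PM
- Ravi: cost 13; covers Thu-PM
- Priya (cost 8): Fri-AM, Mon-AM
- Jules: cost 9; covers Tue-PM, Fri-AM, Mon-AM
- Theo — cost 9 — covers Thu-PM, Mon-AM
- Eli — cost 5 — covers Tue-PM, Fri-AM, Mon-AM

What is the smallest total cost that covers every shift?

14

This is a weighted set-cover instance.
Choose Theo and Eli: together they cover Tue-PM, Thu-PM, Fri-AM, Mon-AM — every shift.
Total cost: 9 + 5 = 14.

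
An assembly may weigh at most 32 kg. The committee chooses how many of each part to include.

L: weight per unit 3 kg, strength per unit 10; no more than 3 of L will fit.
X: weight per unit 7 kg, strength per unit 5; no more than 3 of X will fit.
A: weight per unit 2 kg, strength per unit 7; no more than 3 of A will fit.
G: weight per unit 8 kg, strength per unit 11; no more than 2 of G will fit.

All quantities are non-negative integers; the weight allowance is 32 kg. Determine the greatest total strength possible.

3×L, 3×A, and 2×G: weight 31 ≤ 32, strength 3·10 + 3·7 + 2·11 = 73.
3×L, 1×X, 3×A, and 1×G: weight 30 ≤ 32, strength 3·10 + 1·5 + 3·7 + 1·11 = 67.
Best is 73.

73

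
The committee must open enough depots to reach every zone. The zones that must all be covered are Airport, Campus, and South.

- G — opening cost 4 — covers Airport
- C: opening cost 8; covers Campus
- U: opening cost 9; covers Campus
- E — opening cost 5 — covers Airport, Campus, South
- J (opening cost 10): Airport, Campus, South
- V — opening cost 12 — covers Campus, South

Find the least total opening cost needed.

E alone covers Airport, Campus, South — every zone.
Total opening cost: 5.

5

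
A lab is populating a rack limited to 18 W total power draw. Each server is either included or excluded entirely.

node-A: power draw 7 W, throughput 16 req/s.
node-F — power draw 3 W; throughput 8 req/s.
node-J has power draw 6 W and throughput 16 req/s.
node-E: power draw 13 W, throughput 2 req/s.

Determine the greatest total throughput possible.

40

This is a 0-1 knapsack instance.
Allowing fractional choices, the relaxed optimum would be about 40.3, but servers are indivisible.
node-F + node-J: power draw 3 + 6 = 9 ≤ 18, throughput 8 + 16 = 24.
node-A + node-F + node-J: power draw 7 + 3 + 6 = 16 ≤ 18, throughput 16 + 8 + 16 = 40.
node-A + node-J: power draw 7 + 6 = 13 ≤ 18, throughput 16 + 16 = 32.
Best is node-A, node-F, and node-J with total throughput 40.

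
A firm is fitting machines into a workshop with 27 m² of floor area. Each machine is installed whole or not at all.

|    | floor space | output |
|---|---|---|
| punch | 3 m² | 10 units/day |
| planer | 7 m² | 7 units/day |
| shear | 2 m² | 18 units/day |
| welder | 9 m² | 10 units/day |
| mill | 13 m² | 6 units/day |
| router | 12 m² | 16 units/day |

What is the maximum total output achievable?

54

Take punch, shear, welder, and router: floor space 3 + 2 + 9 + 12 = 26 ≤ 27, output 10 + 18 + 10 + 16 = 54.
No other feasible combination does better.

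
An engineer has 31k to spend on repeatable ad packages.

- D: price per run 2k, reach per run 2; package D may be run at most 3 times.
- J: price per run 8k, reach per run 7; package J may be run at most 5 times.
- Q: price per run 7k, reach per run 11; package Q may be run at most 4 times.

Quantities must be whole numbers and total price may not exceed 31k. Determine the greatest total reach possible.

This is a bounded integer knapsack.
Take 1×D and 4×Q: price 30 ≤ 31, reach 1·2 + 4·11 = 46.
Q has the best ratio (11/7) and is taken to its limit of 4; remaining capacity is filled optimally with the others.

46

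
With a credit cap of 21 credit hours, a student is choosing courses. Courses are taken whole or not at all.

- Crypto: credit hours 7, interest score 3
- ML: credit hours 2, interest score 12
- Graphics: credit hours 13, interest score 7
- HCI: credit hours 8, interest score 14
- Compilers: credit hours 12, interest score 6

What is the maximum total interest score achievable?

29

Take Crypto, ML, and HCI: credit hours 7 + 2 + 8 = 17 ≤ 21, interest score 3 + 12 + 14 = 29.
No other feasible combination does better.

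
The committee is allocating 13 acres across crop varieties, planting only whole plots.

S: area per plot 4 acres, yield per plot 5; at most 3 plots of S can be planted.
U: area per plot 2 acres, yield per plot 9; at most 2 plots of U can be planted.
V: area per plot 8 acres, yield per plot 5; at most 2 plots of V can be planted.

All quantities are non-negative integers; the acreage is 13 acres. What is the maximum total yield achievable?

U has the best ratio (9/2); taking only U gives at most 2×9 = 18 (stopped by the supply cap of 2).
Mixing does better — 2×S and 2×U: area 12 ≤ 13, yield 2·5 + 2·9 = 28.

28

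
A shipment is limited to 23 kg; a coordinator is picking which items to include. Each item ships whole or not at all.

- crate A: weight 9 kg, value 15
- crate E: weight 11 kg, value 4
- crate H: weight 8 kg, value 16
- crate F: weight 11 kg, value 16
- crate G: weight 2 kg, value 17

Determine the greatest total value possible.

Allowing fractional choices, the relaxed optimum would be about 53.8, but items are indivisible.
crate A + crate H + crate G: weight 9 + 8 + 2 = 19 ≤ 23, value 15 + 16 + 17 = 48.
crate H + crate F + crate G: weight 8 + 11 + 2 = 21 ≤ 23, value 16 + 16 + 17 = 49.
Best is crate H, crate F, and crate G with total value 49.

49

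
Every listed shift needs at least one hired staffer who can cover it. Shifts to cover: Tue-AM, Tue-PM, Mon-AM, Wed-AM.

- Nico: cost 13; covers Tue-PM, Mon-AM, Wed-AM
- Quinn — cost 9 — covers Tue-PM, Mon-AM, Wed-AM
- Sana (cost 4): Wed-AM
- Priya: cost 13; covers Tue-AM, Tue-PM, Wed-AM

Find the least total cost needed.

Choose Quinn and Priya: together they cover Tue-AM, Tue-PM, Mon-AM, Wed-AM — every shift.
Total cost: 9 + 13 = 22.
No cover costs less than 22.

22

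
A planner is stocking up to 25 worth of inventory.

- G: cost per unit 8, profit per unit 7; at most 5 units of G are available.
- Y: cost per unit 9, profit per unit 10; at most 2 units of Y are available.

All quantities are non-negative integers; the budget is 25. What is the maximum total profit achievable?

24

Y has the best ratio (10/9); taking only Y gives at most 2×10 = 20 (stopped by the cost limit).
Mixing does better — 2×G and 1×Y: cost 25 ≤ 25, profit 2·7 + 1·10 = 24.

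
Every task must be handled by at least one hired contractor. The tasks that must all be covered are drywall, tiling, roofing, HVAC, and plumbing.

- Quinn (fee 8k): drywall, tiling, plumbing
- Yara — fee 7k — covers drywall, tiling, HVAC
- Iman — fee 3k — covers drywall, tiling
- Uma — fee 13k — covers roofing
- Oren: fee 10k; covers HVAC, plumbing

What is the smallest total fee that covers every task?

26

Choose Iman, Uma, and Oren: together they cover drywall, tiling, roofing, HVAC, plumbing — every task.
Total fee: 3 + 13 + 10 = 26.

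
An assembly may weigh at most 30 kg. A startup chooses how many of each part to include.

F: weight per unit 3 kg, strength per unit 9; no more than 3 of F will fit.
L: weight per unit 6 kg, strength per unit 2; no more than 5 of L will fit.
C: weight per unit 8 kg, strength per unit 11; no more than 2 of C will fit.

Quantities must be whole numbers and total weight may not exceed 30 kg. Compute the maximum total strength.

F has the best ratio (9/3); taking only F gives at most 3×9 = 27 (stopped by the supply cap of 3).
Mixing does better — 3×F and 2×C: weight 25 ≤ 30, strength 3·9 + 2·11 = 49.

49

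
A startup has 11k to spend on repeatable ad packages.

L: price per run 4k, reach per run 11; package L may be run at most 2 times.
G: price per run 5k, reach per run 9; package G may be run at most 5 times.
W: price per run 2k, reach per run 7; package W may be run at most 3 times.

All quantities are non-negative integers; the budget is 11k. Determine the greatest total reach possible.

32

1×L and 3×W: price 10 ≤ 11, reach 1·11 + 3·7 = 32.
1×G and 3×W: price 11 ≤ 11, reach 1·9 + 3·7 = 30.
Best is 32.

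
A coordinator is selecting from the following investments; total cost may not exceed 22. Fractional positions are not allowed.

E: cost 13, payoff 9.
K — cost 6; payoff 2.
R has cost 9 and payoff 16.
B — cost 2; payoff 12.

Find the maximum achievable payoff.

30

This is an integer program with binary decision variables.
Take K, R, and B: cost 6 + 9 + 2 = 17 ≤ 22, payoff 2 + 16 + 12 = 30.
No other feasible combination does better.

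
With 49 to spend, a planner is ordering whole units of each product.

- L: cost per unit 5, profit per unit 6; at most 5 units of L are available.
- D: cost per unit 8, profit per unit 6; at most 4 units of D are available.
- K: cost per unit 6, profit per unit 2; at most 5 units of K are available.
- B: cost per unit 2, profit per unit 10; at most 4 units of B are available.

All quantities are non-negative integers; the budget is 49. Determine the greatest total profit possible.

82

This is a bounded integer knapsack.
B has the best ratio (10/2); taking only B gives at most 4×10 = 40 (stopped by the supply cap of 4).
Mixing does better — 5×L, 2×D, and 4×B: cost 49 ≤ 49, profit 5·6 + 2·6 + 4·10 = 82.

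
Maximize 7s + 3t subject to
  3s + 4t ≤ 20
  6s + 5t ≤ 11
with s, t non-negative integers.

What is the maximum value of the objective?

(s,t)=(1,1): 3·1+4·1=7≤20, 6·1+5·1=11≤11, objective 10.
(s,t)=(1,0): 3·1+4·0=3≤20, 6·1+5·0=6≤11, objective 7.
The best lattice point is (1,1), giving 10.

10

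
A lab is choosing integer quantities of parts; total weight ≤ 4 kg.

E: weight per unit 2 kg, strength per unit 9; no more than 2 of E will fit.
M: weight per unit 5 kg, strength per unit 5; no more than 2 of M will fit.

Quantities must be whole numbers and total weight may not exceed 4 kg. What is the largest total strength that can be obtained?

18

Take 2×E: weight 4 ≤ 4, strength 2·9 = 18.
E has the best ratio (9/2) and is taken to its limit of 2; remaining capacity is filled optimally with the others.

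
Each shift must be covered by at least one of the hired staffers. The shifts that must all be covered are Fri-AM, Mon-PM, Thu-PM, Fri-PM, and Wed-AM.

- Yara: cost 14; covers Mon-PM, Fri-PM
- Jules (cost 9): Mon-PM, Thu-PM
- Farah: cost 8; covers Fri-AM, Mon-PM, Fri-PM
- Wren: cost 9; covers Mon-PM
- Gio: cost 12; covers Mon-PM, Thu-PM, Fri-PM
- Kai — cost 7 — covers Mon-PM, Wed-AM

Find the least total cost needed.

24

Choose Jules, Farah, and Kai: together they cover Fri-AM, Mon-PM, Thu-PM, Fri-PM, Wed-AM — every shift.
Total cost: 9 + 8 + 7 = 24.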